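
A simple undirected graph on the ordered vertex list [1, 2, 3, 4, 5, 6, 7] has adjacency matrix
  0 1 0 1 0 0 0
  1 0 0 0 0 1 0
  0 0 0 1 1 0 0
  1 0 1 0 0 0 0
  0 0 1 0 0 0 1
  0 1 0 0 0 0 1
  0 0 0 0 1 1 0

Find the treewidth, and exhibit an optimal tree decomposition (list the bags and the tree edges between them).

The largest bag has 3 vertices, giving width 2; this decomposition certifies tw(G) ≤ 2. For the lower bound, G contains the cycle 7–6–2–1–4–3–5–7, so G is not a forest; only forests have treewidth ≤ 1, hence tw(G) ≥ 2. The upper and lower bounds meet at 2, so that is the treewidth.

Treewidth 2.
One optimal decomposition is:
Bags: B1 = {2, 6, 7}  B2 = {1, 2, 7}  B3 = {1, 4, 7}  B4 = {3, 4, 7}  B5 = {3, 5, 7}
Tree: B1–B2, B2–B3, B3–B4, B4–B5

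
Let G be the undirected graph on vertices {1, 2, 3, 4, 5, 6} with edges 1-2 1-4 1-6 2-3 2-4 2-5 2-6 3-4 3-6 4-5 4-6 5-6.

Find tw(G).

A width-3 tree decomposition is:
Bags: B1 = {2, 3, 4, 6}  B2 = {2, 4, 5, 6}  B3 = {1, 2, 4, 6}
Tree: B1–B2, B2–B3
Each bag holds 4 vertices, so the decomposition has width 3, which upper-bounds the treewidth. For the lower bound, the 4 vertices {1, 2, 4, 6} are pairwise adjacent, and any tree decomposition puts a clique entirely inside one bag — forcing width ≥ 3. Hence tw(G) = 3 exactly.

3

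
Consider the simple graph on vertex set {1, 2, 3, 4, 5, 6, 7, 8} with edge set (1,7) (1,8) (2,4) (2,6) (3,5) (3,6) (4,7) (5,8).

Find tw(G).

A width-2 tree decomposition is:
Bags: B1 = {3, 5, 8}  B2 = {3, 6, 8}  B3 = {2, 6, 8}  B4 = {2, 4, 8}  B5 = {4, 7, 8}  B6 = {1, 7, 8}
Tree: B1–B2, B2–B3, B3–B4, B4–B5, B5–B6
Each bag holds 3 vertices, so the decomposition has width 2, which upper-bounds the treewidth. The edges 8–5–3–6–2–4–7–1–8 form a cycle, so G is not a tree and its treewidth is at least 2. The upper and lower bounds meet at 2, so that is the treewidth.

2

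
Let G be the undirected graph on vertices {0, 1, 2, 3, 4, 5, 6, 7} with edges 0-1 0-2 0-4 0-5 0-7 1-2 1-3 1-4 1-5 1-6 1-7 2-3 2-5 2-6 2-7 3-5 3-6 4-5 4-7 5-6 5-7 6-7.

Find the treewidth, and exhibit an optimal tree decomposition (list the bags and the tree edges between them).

Treewidth 4.
One such decomposition:
Bags: B1 = {1, 2, 3, 5, 6}  B2 = {1, 2, 5, 6, 7}  B3 = {0, 1, 2, 5, 7}  B4 = {0, 1, 4, 5, 7}
Tree: B1–B2, B2–B3, B3–B4

Every bag has size at most 5, so the width is 5 − 1 = 4 and tw(G) ≤ 4. For the lower bound, the 5 vertices {0, 1, 2, 5, 7} are pairwise adjacent, and any tree decomposition puts a clique entirely inside one bag — forcing width ≥ 4. Therefore the treewidth is 4.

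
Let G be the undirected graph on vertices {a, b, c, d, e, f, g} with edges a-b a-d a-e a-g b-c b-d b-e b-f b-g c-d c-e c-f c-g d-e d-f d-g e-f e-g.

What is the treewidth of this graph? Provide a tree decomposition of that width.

The largest bag has 5 vertices, giving width 4; this decomposition certifies tw(G) ≤ 4. Conversely, {b, c, d, e, g} is a clique of size 5, and the vertices of any clique must share a bag in every tree decomposition; so some bag has ≥ 5 vertices and tw(G) ≥ 4. Combining the bounds, tw(G) = 4.

Treewidth 4.
Bags: B1 = {b, c, d, e, g}  B2 = {a, b, d, e, g}  B3 = {b, c, d, e, f}
Tree: B1–B2, B1–B3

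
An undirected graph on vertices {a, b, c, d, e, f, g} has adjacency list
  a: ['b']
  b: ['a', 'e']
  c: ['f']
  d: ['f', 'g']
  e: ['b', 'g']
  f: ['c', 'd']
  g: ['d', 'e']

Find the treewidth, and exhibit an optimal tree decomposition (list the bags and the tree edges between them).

Every bag has size at most 2, so the width is 2 − 1 = 1 and tw(G) ≤ 1. Any graph with an edge has treewidth ≥ 1, and G has the edge a–b. Hence tw(G) = 1 exactly.

Treewidth 1.
Bags: B1 = {a, b}  B2 = {b, e}  B3 = {e, g}  B4 = {d, g}  B5 = {d, f}  B6 = {c, f}
Tree: B1–B2, B2–B3, B3–B4, B4–B5, B5–B6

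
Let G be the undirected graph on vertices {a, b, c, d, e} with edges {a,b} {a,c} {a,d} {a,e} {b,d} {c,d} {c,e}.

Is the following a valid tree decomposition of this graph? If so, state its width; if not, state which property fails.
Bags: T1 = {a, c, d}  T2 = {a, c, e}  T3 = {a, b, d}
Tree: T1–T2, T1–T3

Every vertex of G appears in some bag (union = {a, b, c, d, e}); every edge is covered by a bag; and for each vertex v the set of bags containing v is connected in the bag tree. The decomposition is therefore valid. The largest bag has 3 vertices, so the width is 2.

Yes; width 2.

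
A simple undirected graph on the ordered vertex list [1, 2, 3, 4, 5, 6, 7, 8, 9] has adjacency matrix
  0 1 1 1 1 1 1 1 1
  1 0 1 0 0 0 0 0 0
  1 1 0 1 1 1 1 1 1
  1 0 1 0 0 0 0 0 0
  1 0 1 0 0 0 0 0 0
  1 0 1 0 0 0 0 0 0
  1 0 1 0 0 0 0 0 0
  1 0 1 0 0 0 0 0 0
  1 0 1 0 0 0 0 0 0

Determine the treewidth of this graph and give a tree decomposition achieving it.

Each bag holds 3 vertices, so the decomposition has width 2, which upper-bounds the treewidth. For the lower bound, the 3 vertices {1, 2, 3} are pairwise adjacent, and any tree decomposition puts a clique entirely inside one bag — forcing width ≥ 2. Combining the bounds, tw(G) = 2.

Treewidth 2.
Bags: B1 = {1, 3, 9}  B2 = {1, 3, 5}  B3 = {1, 2, 3}  B4 = {1, 3, 4}  B5 = {1, 3, 8}  B6 = {1, 3, 7}  B7 = {1, 3, 6}
Tree: B1–B2, B1–B3, B2–B4, B2–B5, B5–B6, B5–B7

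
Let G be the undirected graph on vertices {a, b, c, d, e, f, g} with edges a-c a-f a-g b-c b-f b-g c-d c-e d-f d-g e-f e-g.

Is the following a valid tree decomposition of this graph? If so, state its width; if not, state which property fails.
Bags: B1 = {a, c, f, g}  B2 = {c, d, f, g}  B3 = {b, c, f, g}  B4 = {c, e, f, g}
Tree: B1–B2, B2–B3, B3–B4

Yes; width 3.

Vertex coverage: the bags together contain {a, b, c, d, e, f, g}, the full vertex set. Edge coverage: each edge of G has both endpoints in at least one bag. Running intersection: for every vertex, the bags containing it form a connected subtree. All three properties hold, so this is a valid tree decomposition of width max|bag| − 1 = 3, and hence tw(G) ≤ 3.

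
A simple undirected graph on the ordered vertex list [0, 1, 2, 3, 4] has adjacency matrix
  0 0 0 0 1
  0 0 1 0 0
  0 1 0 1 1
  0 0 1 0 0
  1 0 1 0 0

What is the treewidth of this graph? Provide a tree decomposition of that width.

Treewidth 1.
Bags: B1 = {2, 4}  B2 = {1, 2}  B3 = {0, 4}  B4 = {2, 3}
Tree: B1–B2, B1–B3, B1–B4

Every bag has size at most 2, so the width is 2 − 1 = 1 and tw(G) ≤ 1. Since G has at least one edge (e.g. 2–4), it is not an edgeless graph, so tw(G) ≥ 1. Combining the bounds, tw(G) = 1.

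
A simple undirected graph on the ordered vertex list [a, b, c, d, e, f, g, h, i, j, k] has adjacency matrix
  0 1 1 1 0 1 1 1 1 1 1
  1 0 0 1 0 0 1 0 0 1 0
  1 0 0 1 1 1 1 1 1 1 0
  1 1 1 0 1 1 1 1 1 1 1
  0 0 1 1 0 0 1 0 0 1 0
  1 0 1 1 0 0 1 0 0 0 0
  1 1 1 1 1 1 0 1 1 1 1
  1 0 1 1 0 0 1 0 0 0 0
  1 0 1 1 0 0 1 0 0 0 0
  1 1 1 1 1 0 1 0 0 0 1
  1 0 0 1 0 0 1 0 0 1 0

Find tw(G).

4

A width-4 tree decomposition is:
Bags: B1 = {a, c, d, g, i}  B2 = {a, c, d, f, g}  B3 = {a, c, d, g, j}  B4 = {c, d, e, g, j}  B5 = {a, c, d, g, h}  B6 = {a, d, g, j, k}  B7 = {a, b, d, g, j}
Tree: B1–B2, B2–B3, B3–B4, B3–B5, B3–B6, B3–B7
The largest bag has 5 vertices, giving width 4; this decomposition certifies tw(G) ≤ 4. Conversely, {c, d, e, g, j} is a clique of size 5, and the vertices of any clique must share a bag in every tree decomposition; so some bag has ≥ 5 vertices and tw(G) ≥ 4. Therefore the treewidth is 4.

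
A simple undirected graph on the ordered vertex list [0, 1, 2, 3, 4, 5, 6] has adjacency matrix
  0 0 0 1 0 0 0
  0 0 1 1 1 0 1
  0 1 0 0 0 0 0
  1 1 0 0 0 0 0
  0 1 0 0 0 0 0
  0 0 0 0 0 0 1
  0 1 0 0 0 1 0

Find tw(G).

A width-1 tree decomposition is:
Bags: B1 = {1, 6}  B2 = {1, 4}  B3 = {1, 2}  B4 = {1, 3}  B5 = {0, 3}  B6 = {5, 6}
Tree: B1–B2, B1–B3, B1–B4, B4–B5, B1–B6
Each bag holds 2 vertices, so the decomposition has width 1, which upper-bounds the treewidth. Since G has at least one edge (e.g. 6–1), it is not an edgeless graph, so tw(G) ≥ 1. Therefore the treewidth is 1.

1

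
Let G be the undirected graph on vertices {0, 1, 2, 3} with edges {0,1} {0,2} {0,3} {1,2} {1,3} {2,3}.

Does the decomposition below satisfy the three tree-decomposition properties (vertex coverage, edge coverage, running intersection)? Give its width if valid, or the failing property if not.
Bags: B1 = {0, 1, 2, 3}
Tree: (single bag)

Vertex coverage: the bags together contain {0, 1, 2, 3}, the full vertex set. Edge coverage: each edge of G has both endpoints in at least one bag. Running intersection: for every vertex, the bags containing it form a connected subtree. All three properties hold, so this is a valid tree decomposition of width max|bag| − 1 = 3, and hence tw(G) ≤ 3.

Yes; width 3.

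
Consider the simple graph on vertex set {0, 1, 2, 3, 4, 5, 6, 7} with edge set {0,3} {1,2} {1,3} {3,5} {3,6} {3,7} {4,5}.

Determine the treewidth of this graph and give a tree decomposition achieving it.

Treewidth 1.
Bags: B1 = {3, 6}  B2 = {3, 5}  B3 = {4, 5}  B4 = {0, 3}  B5 = {1, 3}  B6 = {1, 2}  B7 = {3, 7}
Tree: B1–B2, B2–B3, B2–B4, B4–B5, B5–B6, B2–B7

The largest bag has 2 vertices, giving width 1; this decomposition certifies tw(G) ≤ 1. G has an edge, so its treewidth is at least 1. The upper and lower bounds meet at 1, so that is the treewidth.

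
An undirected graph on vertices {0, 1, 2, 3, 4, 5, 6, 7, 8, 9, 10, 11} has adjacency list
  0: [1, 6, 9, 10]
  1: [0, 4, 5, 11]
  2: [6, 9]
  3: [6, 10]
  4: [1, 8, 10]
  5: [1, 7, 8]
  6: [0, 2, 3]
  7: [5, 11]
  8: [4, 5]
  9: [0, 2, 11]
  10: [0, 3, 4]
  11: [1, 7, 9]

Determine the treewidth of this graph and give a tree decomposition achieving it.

Treewidth 3.
One optimal decomposition is:
Bags: B1 = {2, 3, 6, 10}  B2 = {0, 2, 6, 10}  B3 = {0, 2, 9, 10}  B4 = {0, 4, 9, 10}  B5 = {0, 1, 4, 9}  B6 = {1, 4, 9, 11}  B7 = {1, 4, 8, 11}  B8 = {1, 5, 8, 11}  B9 = {5, 7, 8, 11}
Tree: B1–B2, B2–B3, B3–B4, B4–B5, B5–B6, B6–B7, B7–B8, B8–B9

Each bag holds 4 vertices, so the decomposition has width 3, which upper-bounds the treewidth. For the lower bound: the 4 vertex sets {2,3,6}, {10}, {0}, {1,4,9,11} are disjoint, each induces a connected subgraph, and every pair is joined by at least one edge of G. Contracting each set to a single vertex therefore yields K_{4} as a minor, and since treewidth is minor-monotone, tw(G) ≥ tw(K_{4}) = 3. Hence tw(G) = 3 exactly.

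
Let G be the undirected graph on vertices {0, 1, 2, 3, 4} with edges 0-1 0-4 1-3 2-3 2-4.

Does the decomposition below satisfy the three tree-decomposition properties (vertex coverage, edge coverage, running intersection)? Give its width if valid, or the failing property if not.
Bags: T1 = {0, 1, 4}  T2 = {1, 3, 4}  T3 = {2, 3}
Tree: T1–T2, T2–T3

No — edge (4,2) lies in no bag.

A tree decomposition must satisfy three properties: every vertex lies in some bag; for every edge, both endpoints lie together in some bag; and for every vertex, the bags containing it form a connected subtree. Here edge (4,2) lies in no bag, so the decomposition is invalid.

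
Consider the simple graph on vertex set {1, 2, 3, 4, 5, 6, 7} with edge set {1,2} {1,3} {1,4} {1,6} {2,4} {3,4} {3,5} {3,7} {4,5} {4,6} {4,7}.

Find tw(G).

2

A width-2 tree decomposition is:
Bags: B1 = {3, 4, 5}  B2 = {1, 3, 4}  B3 = {1, 4, 6}  B4 = {1, 2, 4}  B5 = {3, 4, 7}
Tree: B1–B2, B2–B3, B3–B4, B1–B5
Each bag holds 3 vertices, so the decomposition has width 2, which upper-bounds the treewidth. Conversely, {1, 2, 4} is a clique of size 3, and the vertices of any clique must share a bag in every tree decomposition; so some bag has ≥ 3 vertices and tw(G) ≥ 2. The upper and lower bounds meet at 2, so that is the treewidth.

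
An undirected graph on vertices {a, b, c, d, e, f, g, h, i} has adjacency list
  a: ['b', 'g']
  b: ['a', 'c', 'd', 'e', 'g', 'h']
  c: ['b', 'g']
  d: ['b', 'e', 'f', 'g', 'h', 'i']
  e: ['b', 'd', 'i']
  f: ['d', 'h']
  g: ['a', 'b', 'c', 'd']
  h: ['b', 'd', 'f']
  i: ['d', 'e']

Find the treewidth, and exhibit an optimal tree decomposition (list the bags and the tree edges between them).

Treewidth 2.
One such decomposition:
Bags: B1 = {d, e, i}  B2 = {b, d, e}  B3 = {b, d, g}  B4 = {a, b, g}  B5 = {b, d, h}  B6 = {d, f, h}  B7 = {b, c, g}
Tree: B1–B2, B2–B3, B3–B4, B3–B5, B5–B6, B4–B7

The largest bag has 3 vertices, giving width 2; this decomposition certifies tw(G) ≤ 2. Conversely, {d, f, h} is a clique of size 3, and the vertices of any clique must share a bag in every tree decomposition; so some bag has ≥ 3 vertices and tw(G) ≥ 2. The upper and lower bounds meet at 2, so that is the treewidth.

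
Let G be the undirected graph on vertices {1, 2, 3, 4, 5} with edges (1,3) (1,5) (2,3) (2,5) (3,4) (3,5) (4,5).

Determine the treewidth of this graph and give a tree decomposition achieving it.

Each bag holds 3 vertices, so the decomposition has width 2, which upper-bounds the treewidth. For the lower bound, the 3 vertices {1, 3, 5} are pairwise adjacent, and any tree decomposition puts a clique entirely inside one bag — forcing width ≥ 2. Hence tw(G) = 2 exactly.

Treewidth 2.
One such decomposition:
Bags: B1 = {1, 3, 5}  B2 = {2, 3, 5}  B3 = {3, 4, 5}
Tree: B1–B2, B1–B3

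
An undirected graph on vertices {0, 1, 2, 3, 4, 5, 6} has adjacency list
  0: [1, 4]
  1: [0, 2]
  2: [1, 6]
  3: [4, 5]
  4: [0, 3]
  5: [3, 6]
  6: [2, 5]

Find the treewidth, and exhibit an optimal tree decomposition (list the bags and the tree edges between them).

The largest bag has 3 vertices, giving width 2; this decomposition certifies tw(G) ≤ 2. Since 2–1–0–4–3–5–6–2 is a cycle in G, G is not acyclic. Forests are exactly the graphs of treewidth ≤ 1, so tw(G) ≥ 2. Combining the bounds, tw(G) = 2.

Treewidth 2.
Bags: B1 = {0, 1, 2}  B2 = {0, 2, 4}  B3 = {2, 3, 4}  B4 = {2, 3, 5}  B5 = {2, 5, 6}
Tree: B1–B2, B2–B3, B3–B4, B4–B5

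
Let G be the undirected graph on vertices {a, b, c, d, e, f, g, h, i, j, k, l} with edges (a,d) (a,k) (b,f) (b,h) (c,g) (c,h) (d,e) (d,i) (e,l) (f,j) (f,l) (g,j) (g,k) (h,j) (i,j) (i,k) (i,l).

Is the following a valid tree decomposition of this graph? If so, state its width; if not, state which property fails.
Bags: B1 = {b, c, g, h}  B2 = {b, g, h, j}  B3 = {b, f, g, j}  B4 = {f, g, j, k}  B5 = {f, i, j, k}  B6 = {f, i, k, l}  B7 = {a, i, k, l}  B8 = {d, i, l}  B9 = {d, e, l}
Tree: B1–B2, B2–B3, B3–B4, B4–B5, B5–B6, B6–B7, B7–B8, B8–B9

No — edge (a,d) lies in no bag.

A tree decomposition must satisfy three properties: every vertex lies in some bag; for every edge, both endpoints lie together in some bag; and for every vertex, the bags containing it form a connected subtree. Here edge (a,d) lies in no bag, so the decomposition is invalid.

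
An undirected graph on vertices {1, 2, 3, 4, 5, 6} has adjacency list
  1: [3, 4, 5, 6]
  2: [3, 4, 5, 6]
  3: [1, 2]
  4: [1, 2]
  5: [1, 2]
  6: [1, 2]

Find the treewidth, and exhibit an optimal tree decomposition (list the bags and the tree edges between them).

Treewidth 2.
One such decomposition:
Bags: B1 = {1, 2, 6}  B2 = {1, 2, 3}  B3 = {1, 2, 5}  B4 = {1, 2, 4}
Tree: B1–B2, B2–B3, B3–B4

Every bag has size at most 3, so the width is 3 − 1 = 2 and tw(G) ≤ 2. For the lower bound, G contains the cycle 6–2–3–1–6, so G is not a forest; only forests have treewidth ≤ 1, hence tw(G) ≥ 2. Hence tw(G) = 2 exactly.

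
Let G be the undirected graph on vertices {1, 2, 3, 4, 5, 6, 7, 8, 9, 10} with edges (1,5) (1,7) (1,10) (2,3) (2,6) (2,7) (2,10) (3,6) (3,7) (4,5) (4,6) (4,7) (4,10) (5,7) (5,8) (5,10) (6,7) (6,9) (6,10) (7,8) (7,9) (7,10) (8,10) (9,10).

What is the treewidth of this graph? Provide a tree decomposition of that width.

Every bag has size at most 4, so the width is 4 − 1 = 3 and tw(G) ≤ 3. On the other hand G contains the 4-clique {6, 7, 9, 10}. A clique must lie in a single bag of any decomposition, so no decomposition can have width below 3. Combining the bounds, tw(G) = 3.

Treewidth 3.
Bags: B1 = {2, 6, 7, 10}  B2 = {2, 3, 6, 7}  B3 = {4, 6, 7, 10}  B4 = {4, 5, 7, 10}  B5 = {5, 7, 8, 10}  B6 = {6, 7, 9, 10}  B7 = {1, 5, 7, 10}
Tree: B1–B2, B1–B3, B3–B4, B4–B5, B1–B6, B4–B7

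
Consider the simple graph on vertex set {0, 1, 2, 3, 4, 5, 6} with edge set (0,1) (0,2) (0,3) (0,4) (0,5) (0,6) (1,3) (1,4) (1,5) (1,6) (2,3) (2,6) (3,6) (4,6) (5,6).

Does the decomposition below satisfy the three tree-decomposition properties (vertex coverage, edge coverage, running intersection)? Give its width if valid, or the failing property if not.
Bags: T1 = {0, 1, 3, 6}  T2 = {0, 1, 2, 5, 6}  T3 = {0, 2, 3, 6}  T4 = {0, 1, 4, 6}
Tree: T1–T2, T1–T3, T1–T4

No — bags containing vertex 2 are not connected in the tree.

A tree decomposition must satisfy three properties: every vertex lies in some bag; for every edge, both endpoints lie together in some bag; and for every vertex, the bags containing it form a connected subtree. Here bags containing vertex 2 are not connected in the tree, so the decomposition is invalid.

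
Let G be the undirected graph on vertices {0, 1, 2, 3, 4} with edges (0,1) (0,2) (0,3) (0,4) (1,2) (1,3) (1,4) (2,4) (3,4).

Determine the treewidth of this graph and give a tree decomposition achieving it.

Every bag has size at most 4, so the width is 4 − 1 = 3 and tw(G) ≤ 3. Conversely, {0, 1, 2, 4} is a clique of size 4, and the vertices of any clique must share a bag in every tree decomposition; so some bag has ≥ 4 vertices and tw(G) ≥ 3. Therefore the treewidth is 3.

Treewidth 3.
Bags: B1 = {0, 1, 3, 4}  B2 = {0, 1, 2, 4}
Tree: B1–B2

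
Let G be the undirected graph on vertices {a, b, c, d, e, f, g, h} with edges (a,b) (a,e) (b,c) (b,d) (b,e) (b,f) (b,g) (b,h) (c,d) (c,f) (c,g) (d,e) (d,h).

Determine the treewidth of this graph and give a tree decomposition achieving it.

Treewidth 2.
One such decomposition:
Bags: B1 = {b, d, e}  B2 = {b, d, h}  B3 = {b, c, d}  B4 = {b, c, f}  B5 = {b, c, g}  B6 = {a, b, e}
Tree: B1–B2, B1–B3, B3–B4, B3–B5, B1–B6

Each bag holds 3 vertices, so the decomposition has width 2, which upper-bounds the treewidth. For the lower bound, the 3 vertices {b, d, e} are pairwise adjacent, and any tree decomposition puts a clique entirely inside one bag — forcing width ≥ 2. The upper and lower bounds meet at 2, so that is the treewidth.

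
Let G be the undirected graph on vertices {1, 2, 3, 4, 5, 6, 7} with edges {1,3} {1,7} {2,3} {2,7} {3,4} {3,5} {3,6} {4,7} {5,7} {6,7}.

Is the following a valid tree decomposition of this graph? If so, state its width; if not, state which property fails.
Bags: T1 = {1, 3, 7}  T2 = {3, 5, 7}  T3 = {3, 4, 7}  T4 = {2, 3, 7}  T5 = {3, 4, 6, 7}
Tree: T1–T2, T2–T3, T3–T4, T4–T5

A tree decomposition must satisfy three properties: every vertex lies in some bag; for every edge, both endpoints lie together in some bag; and for every vertex, the bags containing it form a connected subtree. Here bags containing vertex 4 are not connected in the tree, so the decomposition is invalid.

No — bags containing vertex 4 are not connected in the tree.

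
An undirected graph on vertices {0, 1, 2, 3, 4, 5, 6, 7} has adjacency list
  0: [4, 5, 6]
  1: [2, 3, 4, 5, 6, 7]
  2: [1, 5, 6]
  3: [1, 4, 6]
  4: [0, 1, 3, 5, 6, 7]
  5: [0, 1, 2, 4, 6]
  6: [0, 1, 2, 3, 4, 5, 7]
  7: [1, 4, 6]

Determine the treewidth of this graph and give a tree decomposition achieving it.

Treewidth 3.
Bags: B1 = {0, 4, 5, 6}  B2 = {1, 4, 5, 6}  B3 = {1, 3, 4, 6}  B4 = {1, 2, 5, 6}  B5 = {1, 4, 6, 7}
Tree: B1–B2, B2–B3, B2–B4, B3–B5

Every bag has size at most 4, so the width is 4 − 1 = 3 and tw(G) ≤ 3. Conversely, {0, 4, 5, 6} is a clique of size 4, and the vertices of any clique must share a bag in every tree decomposition; so some bag has ≥ 4 vertices and tw(G) ≥ 3. Hence tw(G) = 3 exactly.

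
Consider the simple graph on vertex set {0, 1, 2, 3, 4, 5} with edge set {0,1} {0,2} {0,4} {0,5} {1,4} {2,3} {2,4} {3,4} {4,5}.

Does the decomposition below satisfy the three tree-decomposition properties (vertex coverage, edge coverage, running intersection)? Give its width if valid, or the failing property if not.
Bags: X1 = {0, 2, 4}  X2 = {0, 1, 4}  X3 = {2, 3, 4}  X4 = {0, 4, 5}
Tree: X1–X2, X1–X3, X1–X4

Checking the three conditions: (i) the bags cover all of {0, 1, 2, 3, 4, 5}; (ii) for each edge, some bag contains both endpoints; (iii) the bags containing any fixed vertex form a subtree. All hold, so the decomposition is valid with width 3 − 1 = 2.

Yes; width 2.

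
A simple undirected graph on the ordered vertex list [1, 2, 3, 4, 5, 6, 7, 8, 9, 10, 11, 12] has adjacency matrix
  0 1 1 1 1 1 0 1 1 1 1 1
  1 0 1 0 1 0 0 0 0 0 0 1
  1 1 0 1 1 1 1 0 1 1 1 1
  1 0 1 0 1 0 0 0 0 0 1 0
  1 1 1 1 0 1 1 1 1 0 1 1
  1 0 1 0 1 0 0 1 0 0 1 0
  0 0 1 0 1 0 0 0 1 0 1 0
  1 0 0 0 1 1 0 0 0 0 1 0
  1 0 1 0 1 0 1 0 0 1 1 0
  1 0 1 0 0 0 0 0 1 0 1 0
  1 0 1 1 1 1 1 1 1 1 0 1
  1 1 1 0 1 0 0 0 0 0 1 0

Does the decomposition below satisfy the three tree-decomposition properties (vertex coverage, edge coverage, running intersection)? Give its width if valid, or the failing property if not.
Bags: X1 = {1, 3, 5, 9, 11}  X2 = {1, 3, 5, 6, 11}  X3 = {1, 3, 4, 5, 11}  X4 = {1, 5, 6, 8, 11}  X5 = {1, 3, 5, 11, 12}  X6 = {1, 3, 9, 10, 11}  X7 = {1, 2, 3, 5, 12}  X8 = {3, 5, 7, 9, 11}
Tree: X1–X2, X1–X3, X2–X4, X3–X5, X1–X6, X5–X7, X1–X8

Yes; width 4.

Vertex coverage: the bags together contain {1, 2, 3, 4, 5, 6, 7, 8, 9, 10, 11, 12}, the full vertex set. Edge coverage: each edge of G has both endpoints in at least one bag. Running intersection: for every vertex, the bags containing it form a connected subtree. All three properties hold, so this is a valid tree decomposition of width max|bag| − 1 = 4, and hence tw(G) ≤ 4.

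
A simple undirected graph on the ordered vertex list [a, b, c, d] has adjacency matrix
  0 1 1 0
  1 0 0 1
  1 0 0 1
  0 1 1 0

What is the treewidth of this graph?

2

A width-2 tree decomposition is:
Bags: B1 = {a, b, c}  B2 = {b, c, d}
Tree: B1–B2
The largest bag has 3 vertices, giving width 2; this decomposition certifies tw(G) ≤ 2. Since b–a–c–d–b is a cycle in G, G is not acyclic. Forests are exactly the graphs of treewidth ≤ 1, so tw(G) ≥ 2. Combining the bounds, tw(G) = 2.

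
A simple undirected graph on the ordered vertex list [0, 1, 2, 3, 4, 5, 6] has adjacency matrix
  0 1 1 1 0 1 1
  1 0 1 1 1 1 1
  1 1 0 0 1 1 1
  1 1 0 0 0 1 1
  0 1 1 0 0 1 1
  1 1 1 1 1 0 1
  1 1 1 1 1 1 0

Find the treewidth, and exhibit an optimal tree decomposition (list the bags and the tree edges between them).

Treewidth 4.
One optimal decomposition is:
Bags: B1 = {0, 1, 2, 5, 6}  B2 = {1, 2, 4, 5, 6}  B3 = {0, 1, 3, 5, 6}
Tree: B1–B2, B1–B3

Each bag holds 5 vertices, so the decomposition has width 4, which upper-bounds the treewidth. On the other hand G contains the 5-clique {0, 1, 2, 5, 6}. A clique must lie in a single bag of any decomposition, so no decomposition can have width below 4. Therefore the treewidth is 4.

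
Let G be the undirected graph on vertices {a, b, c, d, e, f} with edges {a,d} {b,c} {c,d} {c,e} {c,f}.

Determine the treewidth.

A width-1 tree decomposition is:
Bags: B1 = {c, e}  B2 = {b, c}  B3 = {c, d}  B4 = {a, d}  B5 = {c, f}
Tree: B1–B2, B1–B3, B3–B4, B2–B5
Each bag holds 2 vertices, so the decomposition has width 1, which upper-bounds the treewidth. G has an edge, so its treewidth is at least 1. Combining the bounds, tw(G) = 1.

1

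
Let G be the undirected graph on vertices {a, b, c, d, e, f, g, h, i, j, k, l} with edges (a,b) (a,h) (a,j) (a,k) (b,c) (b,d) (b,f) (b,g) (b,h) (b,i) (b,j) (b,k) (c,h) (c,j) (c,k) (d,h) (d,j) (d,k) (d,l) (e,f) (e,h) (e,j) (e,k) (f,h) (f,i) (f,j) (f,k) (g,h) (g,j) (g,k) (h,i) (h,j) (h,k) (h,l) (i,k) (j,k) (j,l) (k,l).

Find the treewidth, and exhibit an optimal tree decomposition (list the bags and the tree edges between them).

Each bag holds 5 vertices, so the decomposition has width 4, which upper-bounds the treewidth. On the other hand G contains the 5-clique {e, f, h, j, k}. A clique must lie in a single bag of any decomposition, so no decomposition can have width below 4. Hence tw(G) = 4 exactly.

Treewidth 4.
One such decomposition:
Bags: B1 = {b, f, h, j, k}  B2 = {e, f, h, j, k}  B3 = {b, d, h, j, k}  B4 = {b, f, h, i, k}  B5 = {b, g, h, j, k}  B6 = {b, c, h, j, k}  B7 = {a, b, h, j, k}  B8 = {d, h, j, k, l}
Tree: B1–B2, B1–B3, B1–B4, B1–B5, B1–B6, B6–B7, B3–B8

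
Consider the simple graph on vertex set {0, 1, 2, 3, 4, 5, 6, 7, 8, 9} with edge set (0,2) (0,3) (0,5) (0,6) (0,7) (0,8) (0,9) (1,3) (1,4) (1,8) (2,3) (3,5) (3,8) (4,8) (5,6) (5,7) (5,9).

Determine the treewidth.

2

A width-2 tree decomposition is:
Bags: B1 = {1, 3, 8}  B2 = {1, 4, 8}  B3 = {0, 3, 8}  B4 = {0, 3, 5}  B5 = {0, 2, 3}  B6 = {0, 5, 6}  B7 = {0, 5, 7}  B8 = {0, 5, 9}
Tree: B1–B2, B1–B3, B3–B4, B4–B5, B4–B6, B4–B7, B4–B8
Each bag holds 3 vertices, so the decomposition has width 2, which upper-bounds the treewidth. Conversely, {0, 3, 8} is a clique of size 3, and the vertices of any clique must share a bag in every tree decomposition; so some bag has ≥ 3 vertices and tw(G) ≥ 2. Hence tw(G) = 2 exactly.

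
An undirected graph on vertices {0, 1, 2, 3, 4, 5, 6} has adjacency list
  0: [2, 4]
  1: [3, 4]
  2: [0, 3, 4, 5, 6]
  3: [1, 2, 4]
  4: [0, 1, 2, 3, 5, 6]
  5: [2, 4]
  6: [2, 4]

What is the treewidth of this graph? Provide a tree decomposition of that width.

Each bag holds 3 vertices, so the decomposition has width 2, which upper-bounds the treewidth. On the other hand G contains the 3-clique {1, 3, 4}. A clique must lie in a single bag of any decomposition, so no decomposition can have width below 2. Therefore the treewidth is 2.

Treewidth 2.
Bags: B1 = {2, 3, 4}  B2 = {2, 4, 6}  B3 = {1, 3, 4}  B4 = {0, 2, 4}  B5 = {2, 4, 5}
Tree: B1–B2, B1–B3, B2–B4, B1–B5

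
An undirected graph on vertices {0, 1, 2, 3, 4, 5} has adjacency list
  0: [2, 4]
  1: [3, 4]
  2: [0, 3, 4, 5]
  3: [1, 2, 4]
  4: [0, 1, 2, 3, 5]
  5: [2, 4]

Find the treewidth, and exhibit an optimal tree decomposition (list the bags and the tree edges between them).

Treewidth 2.
One such decomposition:
Bags: B1 = {0, 2, 4}  B2 = {2, 4, 5}  B3 = {2, 3, 4}  B4 = {1, 3, 4}
Tree: B1–B2, B2–B3, B3–B4

The largest bag has 3 vertices, giving width 2; this decomposition certifies tw(G) ≤ 2. Conversely, {1, 3, 4} is a clique of size 3, and the vertices of any clique must share a bag in every tree decomposition; so some bag has ≥ 3 vertices and tw(G) ≥ 2. Therefore the treewidth is 2.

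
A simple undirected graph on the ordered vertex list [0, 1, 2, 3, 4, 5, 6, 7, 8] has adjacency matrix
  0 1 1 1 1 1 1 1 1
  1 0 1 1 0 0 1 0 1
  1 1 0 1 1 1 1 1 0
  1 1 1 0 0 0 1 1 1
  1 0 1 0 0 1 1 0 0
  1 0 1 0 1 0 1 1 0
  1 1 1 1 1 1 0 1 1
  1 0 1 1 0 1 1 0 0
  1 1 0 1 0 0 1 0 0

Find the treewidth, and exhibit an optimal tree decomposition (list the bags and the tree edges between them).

Each bag holds 5 vertices, so the decomposition has width 4, which upper-bounds the treewidth. For the lower bound, the 5 vertices {0, 1, 3, 6, 8} are pairwise adjacent, and any tree decomposition puts a clique entirely inside one bag — forcing width ≥ 4. Therefore the treewidth is 4.

Treewidth 4.
One optimal decomposition is:
Bags: B1 = {0, 2, 5, 6, 7}  B2 = {0, 2, 3, 6, 7}  B3 = {0, 1, 2, 3, 6}  B4 = {0, 1, 3, 6, 8}  B5 = {0, 2, 4, 5, 6}
Tree: B1–B2, B2–B3, B3–B4, B1–B5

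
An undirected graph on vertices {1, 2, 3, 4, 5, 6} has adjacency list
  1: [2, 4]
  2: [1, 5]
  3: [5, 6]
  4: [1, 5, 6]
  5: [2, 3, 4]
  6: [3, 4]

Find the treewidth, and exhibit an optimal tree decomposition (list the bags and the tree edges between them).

Treewidth 2.
Bags: B1 = {1, 2, 5}  B2 = {1, 4, 5}  B3 = {3, 4, 5}  B4 = {3, 4, 6}
Tree: B1–B2, B2–B3, B3–B4

Every bag has size at most 3, so the width is 3 − 1 = 2 and tw(G) ≤ 2. The edges 2–1–4–5–2 form a cycle, so G is not a tree and its treewidth is at least 2. Combining the bounds, tw(G) = 2.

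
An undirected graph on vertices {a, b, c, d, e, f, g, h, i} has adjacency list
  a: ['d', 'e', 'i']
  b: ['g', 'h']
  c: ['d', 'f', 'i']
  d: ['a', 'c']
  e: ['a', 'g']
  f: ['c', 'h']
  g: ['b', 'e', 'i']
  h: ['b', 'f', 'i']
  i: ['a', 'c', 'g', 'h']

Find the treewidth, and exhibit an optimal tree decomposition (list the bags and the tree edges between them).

Each bag holds 4 vertices, so the decomposition has width 3, which upper-bounds the treewidth. For the lower bound: the 4 vertex sets {c,d,f}, {h}, {i}, {a,b,e,g} are disjoint, each induces a connected subgraph, and every pair is joined by at least one edge of G. Contracting each set to a single vertex therefore yields K_{4} as a minor, and since treewidth is minor-monotone, tw(G) ≥ tw(K_{4}) = 3. Therefore the treewidth is 3.

Treewidth 3.
One optimal decomposition is:
Bags: B1 = {c, d, f, h}  B2 = {c, d, h, i}  B3 = {a, d, h, i}  B4 = {a, b, h, i}  B5 = {a, b, g, i}  B6 = {a, b, e, g}
Tree: B1–B2, B2–B3, B3–B4, B4–B5, B5–B6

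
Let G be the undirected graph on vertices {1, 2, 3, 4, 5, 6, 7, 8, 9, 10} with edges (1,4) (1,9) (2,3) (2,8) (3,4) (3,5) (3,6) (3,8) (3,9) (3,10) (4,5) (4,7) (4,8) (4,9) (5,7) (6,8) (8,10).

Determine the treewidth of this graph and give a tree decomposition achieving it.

Treewidth 2.
One such decomposition:
Bags: B1 = {3, 6, 8}  B2 = {2, 3, 8}  B3 = {3, 4, 8}  B4 = {3, 4, 9}  B5 = {3, 8, 10}  B6 = {3, 4, 5}  B7 = {1, 4, 9}  B8 = {4, 5, 7}
Tree: B1–B2, B1–B3, B3–B4, B2–B5, B3–B6, B4–B7, B6–B8

The largest bag has 3 vertices, giving width 2; this decomposition certifies tw(G) ≤ 2. On the other hand G contains the 3-clique {1, 4, 9}. A clique must lie in a single bag of any decomposition, so no decomposition can have width below 2. The upper and lower bounds meet at 2, so that is the treewidth.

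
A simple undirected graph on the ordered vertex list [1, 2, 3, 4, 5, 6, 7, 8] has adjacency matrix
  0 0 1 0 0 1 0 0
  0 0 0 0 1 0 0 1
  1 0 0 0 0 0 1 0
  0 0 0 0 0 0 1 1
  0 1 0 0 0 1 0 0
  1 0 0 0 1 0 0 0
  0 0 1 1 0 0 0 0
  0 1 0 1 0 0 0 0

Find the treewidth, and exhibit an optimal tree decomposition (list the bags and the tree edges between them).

Treewidth 2.
Bags: B1 = {2, 5, 8}  B2 = {5, 6, 8}  B3 = {1, 6, 8}  B4 = {1, 3, 8}  B5 = {3, 7, 8}  B6 = {4, 7, 8}
Tree: B1–B2, B2–B3, B3–B4, B4–B5, B5–B6

The largest bag has 3 vertices, giving width 2; this decomposition certifies tw(G) ≤ 2. The edges 8–2–5–6–1–3–7–4–8 form a cycle, so G is not a tree and its treewidth is at least 2. The upper and lower bounds meet at 2, so that is the treewidth.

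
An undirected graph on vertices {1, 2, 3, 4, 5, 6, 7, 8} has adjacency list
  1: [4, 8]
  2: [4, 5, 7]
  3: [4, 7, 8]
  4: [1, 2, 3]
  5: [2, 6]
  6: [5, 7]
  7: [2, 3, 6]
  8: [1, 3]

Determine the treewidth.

2

A width-2 tree decomposition is:
Bags: B1 = {1, 3, 8}  B2 = {1, 3, 4}  B3 = {3, 4, 7}  B4 = {2, 4, 7}  B5 = {2, 6, 7}  B6 = {2, 5, 6}
Tree: B1–B2, B2–B3, B3–B4, B4–B5, B5–B6
Each bag holds 3 vertices, so the decomposition has width 2, which upper-bounds the treewidth. Since 8–1–4–3–8 is a cycle in G, G is not acyclic. Forests are exactly the graphs of treewidth ≤ 1, so tw(G) ≥ 2. The upper and lower bounds meet at 2, so that is the treewidth.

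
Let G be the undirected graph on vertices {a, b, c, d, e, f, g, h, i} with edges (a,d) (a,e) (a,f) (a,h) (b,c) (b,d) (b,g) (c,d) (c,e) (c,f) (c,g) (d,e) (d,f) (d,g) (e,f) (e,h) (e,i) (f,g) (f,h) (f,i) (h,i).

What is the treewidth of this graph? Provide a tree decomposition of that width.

Treewidth 3.
One such decomposition:
Bags: B1 = {a, d, e, f}  B2 = {c, d, e, f}  B3 = {c, d, f, g}  B4 = {b, c, d, g}  B5 = {a, e, f, h}  B6 = {e, f, h, i}
Tree: B1–B2, B2–B3, B3–B4, B1–B5, B5–B6

The largest bag has 4 vertices, giving width 3; this decomposition certifies tw(G) ≤ 3. Conversely, {c, d, f, g} is a clique of size 4, and the vertices of any clique must share a bag in every tree decomposition; so some bag has ≥ 4 vertices and tw(G) ≥ 3. Hence tw(G) = 3 exactly.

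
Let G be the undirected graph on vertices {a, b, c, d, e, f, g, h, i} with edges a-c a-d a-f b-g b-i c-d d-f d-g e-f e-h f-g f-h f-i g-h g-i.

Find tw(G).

A width-2 tree decomposition is:
Bags: B1 = {d, f, g}  B2 = {f, g, h}  B3 = {f, g, i}  B4 = {e, f, h}  B5 = {a, d, f}  B6 = {a, c, d}  B7 = {b, g, i}
Tree: B1–B2, B2–B3, B2–B4, B1–B5, B5–B6, B3–B7
Every bag has size at most 3, so the width is 3 − 1 = 2 and tw(G) ≤ 2. For the lower bound, the 3 vertices {a, c, d} are pairwise adjacent, and any tree decomposition puts a clique entirely inside one bag — forcing width ≥ 2. Therefore the treewidth is 2.

2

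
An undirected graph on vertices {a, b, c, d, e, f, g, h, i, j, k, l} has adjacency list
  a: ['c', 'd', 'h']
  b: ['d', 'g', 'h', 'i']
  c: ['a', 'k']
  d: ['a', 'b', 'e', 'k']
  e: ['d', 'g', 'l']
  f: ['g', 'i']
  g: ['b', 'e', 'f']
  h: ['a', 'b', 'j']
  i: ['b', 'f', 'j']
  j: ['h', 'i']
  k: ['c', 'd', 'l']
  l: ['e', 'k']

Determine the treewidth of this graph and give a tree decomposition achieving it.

Every bag has size at most 4, so the width is 4 − 1 = 3 and tw(G) ≤ 3. For the lower bound: the 4 vertex sets {c,k,l}, {e}, {d}, {a,b,g,h} are disjoint, each induces a connected subgraph, and every pair is joined by at least one edge of G. Contracting each set to a single vertex therefore yields K_{4} as a minor, and since treewidth is minor-monotone, tw(G) ≥ tw(K_{4}) = 3. Hence tw(G) = 3 exactly.

Treewidth 3.
One such decomposition:
Bags: B1 = {c, e, k, l}  B2 = {c, d, e, k}  B3 = {a, c, d, e}  B4 = {a, d, e, g}  B5 = {a, b, d, g}  B6 = {a, b, g, h}  B7 = {b, f, g, h}  B8 = {b, f, h, i}  B9 = {f, h, i, j}
Tree: B1–B2, B2–B3, B3–B4, B4–B5, B5–B6, B6–B7, B7–B8, B8–B9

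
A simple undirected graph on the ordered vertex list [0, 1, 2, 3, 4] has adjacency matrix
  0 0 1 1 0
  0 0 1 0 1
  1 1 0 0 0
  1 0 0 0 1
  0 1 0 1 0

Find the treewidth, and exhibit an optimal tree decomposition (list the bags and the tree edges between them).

The largest bag has 3 vertices, giving width 2; this decomposition certifies tw(G) ≤ 2. The edges 1–2–0–3–4–1 form a cycle, so G is not a tree and its treewidth is at least 2. Therefore the treewidth is 2.

Treewidth 2.
One optimal decomposition is:
Bags: B1 = {0, 1, 2}  B2 = {0, 1, 3}  B3 = {1, 3, 4}
Tree: B1–B2, B2–B3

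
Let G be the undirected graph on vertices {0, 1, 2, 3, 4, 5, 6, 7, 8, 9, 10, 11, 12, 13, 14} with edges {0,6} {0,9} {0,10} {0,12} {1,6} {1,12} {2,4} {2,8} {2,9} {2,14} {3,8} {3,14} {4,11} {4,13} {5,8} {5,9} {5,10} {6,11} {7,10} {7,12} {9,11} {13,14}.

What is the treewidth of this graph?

A width-3 tree decomposition is:
Bags: B1 = {3, 4, 13, 14}  B2 = {2, 3, 4, 14}  B3 = {2, 3, 4, 8}  B4 = {2, 4, 8, 11}  B5 = {2, 8, 9, 11}  B6 = {5, 8, 9, 11}  B7 = {5, 6, 9, 11}  B8 = {0, 5, 6, 9}  B9 = {0, 5, 6, 10}  B10 = {0, 1, 6, 10}  B11 = {0, 1, 10, 12}  B12 = {1, 7, 10, 12}
Tree: B1–B2, B2–B3, B3–B4, B4–B5, B5–B6, B6–B7, B7–B8, B8–B9, B9–B10, B10–B11, B11–B12
The largest bag has 4 vertices, giving width 3; this decomposition certifies tw(G) ≤ 3. For the lower bound: the 4 vertex sets {3,13,14}, {4}, {2}, {5,8,9,11} are disjoint, each induces a connected subgraph, and every pair is joined by at least one edge of G. Contracting each set to a single vertex therefore yields K_{4} as a minor, and since treewidth is minor-monotone, tw(G) ≥ tw(K_{4}) = 3. Therefore the treewidth is 3.

3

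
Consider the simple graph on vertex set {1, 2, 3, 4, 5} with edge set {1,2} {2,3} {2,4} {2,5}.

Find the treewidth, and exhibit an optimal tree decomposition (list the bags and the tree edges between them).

Treewidth 1.
One optimal decomposition is:
Bags: B1 = {1, 2}  B2 = {2, 5}  B3 = {2, 3}  B4 = {2, 4}
Tree: B1–B2, B1–B3, B3–B4

The largest bag has 2 vertices, giving width 1; this decomposition certifies tw(G) ≤ 1. Any graph with an edge has treewidth ≥ 1, and G has the edge 2–1. Combining the bounds, tw(G) = 1.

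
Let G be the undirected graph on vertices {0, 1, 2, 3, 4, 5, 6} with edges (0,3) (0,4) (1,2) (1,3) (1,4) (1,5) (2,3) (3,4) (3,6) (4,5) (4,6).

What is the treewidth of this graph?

2

A width-2 tree decomposition is:
Bags: B1 = {1, 3, 4}  B2 = {1, 4, 5}  B3 = {0, 3, 4}  B4 = {1, 2, 3}  B5 = {3, 4, 6}
Tree: B1–B2, B1–B3, B1–B4, B3–B5
Each bag holds 3 vertices, so the decomposition has width 2, which upper-bounds the treewidth. For the lower bound, the 3 vertices {1, 2, 3} are pairwise adjacent, and any tree decomposition puts a clique entirely inside one bag — forcing width ≥ 2. The upper and lower bounds meet at 2, so that is the treewidth.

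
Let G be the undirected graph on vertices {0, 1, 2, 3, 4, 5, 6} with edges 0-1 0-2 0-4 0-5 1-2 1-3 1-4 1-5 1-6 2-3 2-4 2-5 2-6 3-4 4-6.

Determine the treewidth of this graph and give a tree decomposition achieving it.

Treewidth 3.
One optimal decomposition is:
Bags: B1 = {0, 1, 2, 5}  B2 = {0, 1, 2, 4}  B3 = {1, 2, 4, 6}  B4 = {1, 2, 3, 4}
Tree: B1–B2, B2–B3, B3–B4

The largest bag has 4 vertices, giving width 3; this decomposition certifies tw(G) ≤ 3. Conversely, {0, 1, 2, 4} is a clique of size 4, and the vertices of any clique must share a bag in every tree decomposition; so some bag has ≥ 4 vertices and tw(G) ≥ 3. Therefore the treewidth is 3.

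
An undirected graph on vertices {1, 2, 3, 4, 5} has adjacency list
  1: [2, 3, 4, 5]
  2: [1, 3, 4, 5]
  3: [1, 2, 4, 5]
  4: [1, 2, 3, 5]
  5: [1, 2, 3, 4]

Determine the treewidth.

4

A width-4 tree decomposition is:
Bags: B1 = {1, 2, 3, 4, 5}
Tree: (single bag)
With just one bag of size 5, the width is 5 − 1 = 4, so tw(G) ≤ 4. On the other hand G contains the 5-clique {1, 2, 3, 4, 5}. A clique must lie in a single bag of any decomposition, so no decomposition can have width below 4. Therefore the treewidth is 4.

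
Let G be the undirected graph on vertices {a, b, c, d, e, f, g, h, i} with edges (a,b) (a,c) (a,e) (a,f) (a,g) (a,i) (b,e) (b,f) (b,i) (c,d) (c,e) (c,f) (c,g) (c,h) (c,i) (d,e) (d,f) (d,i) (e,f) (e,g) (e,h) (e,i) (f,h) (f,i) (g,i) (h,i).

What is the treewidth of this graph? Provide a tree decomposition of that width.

Treewidth 4.
One optimal decomposition is:
Bags: B1 = {c, e, f, h, i}  B2 = {a, c, e, f, i}  B3 = {a, b, e, f, i}  B4 = {c, d, e, f, i}  B5 = {a, c, e, g, i}
Tree: B1–B2, B2–B3, B2–B4, B2–B5

The largest bag has 5 vertices, giving width 4; this decomposition certifies tw(G) ≤ 4. For the lower bound, the 5 vertices {a, c, e, g, i} are pairwise adjacent, and any tree decomposition puts a clique entirely inside one bag — forcing width ≥ 4. The upper and lower bounds meet at 4, so that is the treewidth.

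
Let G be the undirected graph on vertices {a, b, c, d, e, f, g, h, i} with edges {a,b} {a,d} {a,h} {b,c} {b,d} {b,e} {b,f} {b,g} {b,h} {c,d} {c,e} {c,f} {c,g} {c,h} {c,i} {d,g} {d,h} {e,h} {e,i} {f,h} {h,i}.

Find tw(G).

A width-3 tree decomposition is:
Bags: B1 = {b, c, f, h}  B2 = {b, c, e, h}  B3 = {c, e, h, i}  B4 = {b, c, d, h}  B5 = {b, c, d, g}  B6 = {a, b, d, h}
Tree: B1–B2, B2–B3, B2–B4, B4–B5, B4–B6
The largest bag has 4 vertices, giving width 3; this decomposition certifies tw(G) ≤ 3. Conversely, {b, c, d, g} is a clique of size 4, and the vertices of any clique must share a bag in every tree decomposition; so some bag has ≥ 4 vertices and tw(G) ≥ 3. Combining the bounds, tw(G) = 3.

3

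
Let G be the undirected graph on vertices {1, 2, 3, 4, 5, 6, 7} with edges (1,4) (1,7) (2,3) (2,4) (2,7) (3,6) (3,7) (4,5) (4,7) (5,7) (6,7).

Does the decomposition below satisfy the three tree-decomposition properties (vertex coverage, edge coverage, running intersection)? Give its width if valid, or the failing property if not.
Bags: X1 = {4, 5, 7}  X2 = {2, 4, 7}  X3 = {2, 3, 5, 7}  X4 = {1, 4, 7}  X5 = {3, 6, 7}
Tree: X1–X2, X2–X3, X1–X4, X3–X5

No — bags containing vertex 5 are not connected in the tree.

A tree decomposition must satisfy three properties: every vertex lies in some bag; for every edge, both endpoints lie together in some bag; and for every vertex, the bags containing it form a connected subtree. Here bags containing vertex 5 are not connected in the tree, so the decomposition is invalid.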